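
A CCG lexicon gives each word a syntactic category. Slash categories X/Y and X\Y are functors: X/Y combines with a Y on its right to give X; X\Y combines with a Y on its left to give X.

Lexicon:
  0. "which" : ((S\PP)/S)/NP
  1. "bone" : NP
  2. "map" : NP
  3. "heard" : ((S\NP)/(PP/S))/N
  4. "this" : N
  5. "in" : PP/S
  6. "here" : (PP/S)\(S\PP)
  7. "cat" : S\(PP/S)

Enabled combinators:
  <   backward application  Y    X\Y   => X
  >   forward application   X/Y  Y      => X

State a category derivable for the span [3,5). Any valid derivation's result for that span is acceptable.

[0,8] S   <
  [0,7] PP/S   <
    [0,6] S\PP   >
      [0,2] (S\PP)/S   >
        [0,1] "which" : ((S\PP)/S)/NP
        [1,2] "bone" : NP
      [2,6] S   <
        [2,3] "map" : NP
        [3,6] S\NP   >
          [3,5] (S\NP)/(PP/S)   >
            [3,4] "heard" : ((S\NP)/(PP/S))/N
            [4,5] "this" : N
          [5,6] "in" : PP/S
    [6,7] "here" : (PP/S)\(S\PP)
  [7,8] "cat" : S\(PP/S)

(S\NP)/(PP/S)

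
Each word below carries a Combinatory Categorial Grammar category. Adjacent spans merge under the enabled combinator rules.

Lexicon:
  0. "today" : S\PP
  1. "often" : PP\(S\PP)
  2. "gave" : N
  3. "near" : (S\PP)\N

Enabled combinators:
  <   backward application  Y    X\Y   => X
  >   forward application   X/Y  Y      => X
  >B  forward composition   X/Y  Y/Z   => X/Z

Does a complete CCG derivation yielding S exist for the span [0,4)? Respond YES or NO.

[0,4] S   <
  [0,2] PP   <
    [0,1] "today" : S\PP
    [1,2] "often" : PP\(S\PP)
  [2,4] S\PP   <
    [2,3] "gave" : N
    [3,4] "near" : (S\PP)\N

YES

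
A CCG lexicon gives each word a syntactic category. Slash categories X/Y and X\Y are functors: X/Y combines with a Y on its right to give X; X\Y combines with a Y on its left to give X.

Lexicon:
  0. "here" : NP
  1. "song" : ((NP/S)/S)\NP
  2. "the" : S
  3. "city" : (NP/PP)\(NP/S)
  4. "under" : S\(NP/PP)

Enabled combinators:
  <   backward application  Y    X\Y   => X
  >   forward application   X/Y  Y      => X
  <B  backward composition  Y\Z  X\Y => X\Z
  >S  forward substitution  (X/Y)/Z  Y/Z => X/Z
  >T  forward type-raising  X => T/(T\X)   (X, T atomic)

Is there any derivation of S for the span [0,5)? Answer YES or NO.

[0,5] S   <
  [0,4] NP/PP   <
    [0,3] NP/S   >
      [0,2] (NP/S)/S   <
        [0,1] "here" : NP
        [1,2] "song" : ((NP/S)/S)\NP
      [2,3] "the" : S
    [3,4] "city" : (NP/PP)\(NP/S)
  [4,5] "under" : S\(NP/PP)

YES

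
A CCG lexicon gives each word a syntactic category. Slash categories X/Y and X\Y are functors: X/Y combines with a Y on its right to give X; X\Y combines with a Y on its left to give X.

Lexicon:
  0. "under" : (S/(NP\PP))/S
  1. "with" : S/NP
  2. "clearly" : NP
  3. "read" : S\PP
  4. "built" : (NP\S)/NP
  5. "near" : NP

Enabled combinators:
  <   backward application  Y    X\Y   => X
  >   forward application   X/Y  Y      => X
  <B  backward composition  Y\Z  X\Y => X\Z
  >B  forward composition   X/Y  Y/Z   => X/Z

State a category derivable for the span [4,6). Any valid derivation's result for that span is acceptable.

[0,6] S   >
  [0,3] S/(NP\PP)   >
    [0,1] "under" : (S/(NP\PP))/S
    [1,3] S   >
      [1,2] "with" : S/NP
      [2,3] "clearly" : NP
  [3,6] NP\PP   <B
    [3,4] "read" : S\PP
    [4,6] NP\S   >
      [4,5] "built" : (NP\S)/NP
      [5,6] "near" : NP

NP\S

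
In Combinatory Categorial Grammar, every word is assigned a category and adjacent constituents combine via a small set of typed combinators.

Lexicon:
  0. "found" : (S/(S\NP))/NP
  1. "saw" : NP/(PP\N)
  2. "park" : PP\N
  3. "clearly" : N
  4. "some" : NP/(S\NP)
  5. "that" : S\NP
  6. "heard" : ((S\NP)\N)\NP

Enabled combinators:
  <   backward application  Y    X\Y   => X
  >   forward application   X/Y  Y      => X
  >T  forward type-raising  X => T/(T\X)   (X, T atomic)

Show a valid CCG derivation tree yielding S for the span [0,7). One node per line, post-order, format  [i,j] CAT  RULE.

[0,7] S   >
  [0,3] S/(S\NP)   >
    [0,1] "found" : (S/(S\NP))/NP
    [1,3] NP   >
      [1,2] "saw" : NP/(PP\N)
      [2,3] "park" : PP\N
  [3,7] S\NP   <
    [3,4] "clearly" : N
    [4,7] (S\NP)\N   <
      [4,6] NP   >
        [4,5] "some" : NP/(S\NP)
        [5,6] "that" : S\NP
      [6,7] "heard" : ((S\NP)\N)\NP

[0,1] (S/(S\NP))/NP  lex  "found"
[1,2] NP/(PP\N)  lex  "saw"
[2,3] PP\N  lex  "park"
[1,3] NP  >  k=2
[0,3] S/(S\NP)  >  k=1
[3,4] N  lex  "clearly"
[4,5] NP/(S\NP)  lex  "some"
[5,6] S\NP  lex  "that"
[4,6] NP  >  k=5
[6,7] ((S\NP)\N)\NP  lex  "heard"
[4,7] (S\NP)\N  <  k=6
[3,7] S\NP  <  k=4
[0,7] S  >  k=3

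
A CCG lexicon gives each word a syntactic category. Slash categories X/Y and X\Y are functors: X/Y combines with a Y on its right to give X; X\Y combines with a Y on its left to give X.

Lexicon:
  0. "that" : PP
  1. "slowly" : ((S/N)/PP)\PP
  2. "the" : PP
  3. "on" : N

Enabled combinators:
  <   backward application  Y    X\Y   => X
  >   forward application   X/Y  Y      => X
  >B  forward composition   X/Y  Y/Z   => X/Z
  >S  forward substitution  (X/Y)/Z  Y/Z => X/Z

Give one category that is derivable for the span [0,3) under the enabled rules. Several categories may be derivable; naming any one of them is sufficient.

S/N

[0,4] S   >
  [0,3] S/N   >
    [0,2] (S/N)/PP   <
      [0,1] "that" : PP
      [1,2] "slowly" : ((S/N)/PP)\PP
    [2,3] "the" : PP
  [3,4] "on" : N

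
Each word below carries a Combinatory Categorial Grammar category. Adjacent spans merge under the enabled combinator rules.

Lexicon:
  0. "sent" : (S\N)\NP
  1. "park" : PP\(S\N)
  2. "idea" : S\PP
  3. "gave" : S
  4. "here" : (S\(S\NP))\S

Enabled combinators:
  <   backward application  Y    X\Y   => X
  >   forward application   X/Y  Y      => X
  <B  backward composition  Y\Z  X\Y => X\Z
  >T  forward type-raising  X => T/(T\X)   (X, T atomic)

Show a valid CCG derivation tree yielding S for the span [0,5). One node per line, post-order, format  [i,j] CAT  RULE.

[0,5] S   <
  [0,3] S\NP   <B
    [0,2] PP\NP   <B
      [0,1] "sent" : (S\N)\NP
      [1,2] "park" : PP\(S\N)
    [2,3] "idea" : S\PP
  [3,5] S\(S\NP)   <
    [3,4] "gave" : S
    [4,5] "here" : (S\(S\NP))\S

[0,1] (S\N)\NP  lex  "sent"
[1,2] PP\(S\N)  lex  "park"
[0,2] PP\NP  <B  k=1
[2,3] S\PP  lex  "idea"
[0,3] S\NP  <B  k=2
[3,4] S  lex  "gave"
[4,5] (S\(S\NP))\S  lex  "here"
[3,5] S\(S\NP)  <  k=4
[0,5] S  <  k=3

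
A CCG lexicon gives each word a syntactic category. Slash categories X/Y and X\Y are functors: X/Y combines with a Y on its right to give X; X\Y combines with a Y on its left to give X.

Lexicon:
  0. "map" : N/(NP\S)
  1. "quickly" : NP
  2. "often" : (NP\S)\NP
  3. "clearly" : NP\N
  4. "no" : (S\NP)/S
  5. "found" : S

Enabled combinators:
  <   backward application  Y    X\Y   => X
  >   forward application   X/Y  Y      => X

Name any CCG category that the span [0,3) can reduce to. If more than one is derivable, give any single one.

N

[0,6] S   <
  [0,4] NP   <
    [0,3] N   >
      [0,1] "map" : N/(NP\S)
      [1,3] NP\S   <
        [1,2] "quickly" : NP
        [2,3] "often" : (NP\S)\NP
    [3,4] "clearly" : NP\N
  [4,6] S\NP   >
    [4,5] "no" : (S\NP)/S
    [5,6] "found" : S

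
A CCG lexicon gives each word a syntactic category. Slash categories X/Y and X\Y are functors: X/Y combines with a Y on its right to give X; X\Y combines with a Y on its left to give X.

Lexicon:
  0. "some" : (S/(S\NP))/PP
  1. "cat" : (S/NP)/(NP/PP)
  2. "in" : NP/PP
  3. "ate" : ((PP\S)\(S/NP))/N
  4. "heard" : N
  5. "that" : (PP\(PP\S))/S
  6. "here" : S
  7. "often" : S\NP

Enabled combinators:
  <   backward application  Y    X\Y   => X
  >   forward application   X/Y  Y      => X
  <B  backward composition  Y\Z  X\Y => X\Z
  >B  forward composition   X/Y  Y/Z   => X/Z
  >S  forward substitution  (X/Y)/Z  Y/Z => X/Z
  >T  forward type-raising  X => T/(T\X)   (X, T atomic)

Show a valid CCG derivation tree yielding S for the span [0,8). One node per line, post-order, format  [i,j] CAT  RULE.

[0,8] S   >
  [0,7] S/(S\NP)   >
    [0,1] "some" : (S/(S\NP))/PP
    [1,7] PP   <
      [1,5] PP\S   <
        [1,3] S/NP   >
          [1,2] "cat" : (S/NP)/(NP/PP)
          [2,3] "in" : NP/PP
        [3,5] (PP\S)\(S/NP)   >
          [3,4] "ate" : ((PP\S)\(S/NP))/N
          [4,5] "heard" : N
      [5,7] PP\(PP\S)   >
        [5,6] "that" : (PP\(PP\S))/S
        [6,7] "here" : S
  [7,8] "often" : S\NP

[0,1] (S/(S\NP))/PP  lex  "some"
[1,2] (S/NP)/(NP/PP)  lex  "cat"
[2,3] NP/PP  lex  "in"
[1,3] S/NP  >  k=2
[3,4] ((PP\S)\(S/NP))/N  lex  "ate"
[4,5] N  lex  "heard"
[3,5] (PP\S)\(S/NP)  >  k=4
[1,5] PP\S  <  k=3
[5,6] (PP\(PP\S))/S  lex  "that"
[6,7] S  lex  "here"
[5,7] PP\(PP\S)  >  k=6
[1,7] PP  <  k=5
[0,7] S/(S\NP)  >  k=1
[7,8] S\NP  lex  "often"
[0,8] S  >  k=7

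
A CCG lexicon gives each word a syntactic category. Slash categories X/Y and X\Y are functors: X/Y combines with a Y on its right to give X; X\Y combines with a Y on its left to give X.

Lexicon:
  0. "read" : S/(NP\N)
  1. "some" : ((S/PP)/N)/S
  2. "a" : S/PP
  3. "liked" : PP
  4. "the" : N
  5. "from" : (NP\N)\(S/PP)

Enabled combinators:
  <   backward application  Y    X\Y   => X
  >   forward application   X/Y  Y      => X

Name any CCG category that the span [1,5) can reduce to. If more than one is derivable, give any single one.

S/PP

[0,6] S   >
  [0,1] "read" : S/(NP\N)
  [1,6] NP\N   <
    [1,5] S/PP   >
      [1,4] (S/PP)/N   >
        [1,2] "some" : ((S/PP)/N)/S
        [2,4] S   >
          [2,3] "a" : S/PP
          [3,4] "liked" : PP
      [4,5] "the" : N
    [5,6] "from" : (NP\N)\(S/PP)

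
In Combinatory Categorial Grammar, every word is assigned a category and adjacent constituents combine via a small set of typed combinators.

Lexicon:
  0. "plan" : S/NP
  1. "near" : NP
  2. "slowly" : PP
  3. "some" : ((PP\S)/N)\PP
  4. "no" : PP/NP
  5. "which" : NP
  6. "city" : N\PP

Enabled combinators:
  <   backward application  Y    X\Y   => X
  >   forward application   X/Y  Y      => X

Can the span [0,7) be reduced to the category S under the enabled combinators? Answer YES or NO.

NO

S/NP NP PP ((PP\S)/N)\PP PP/NP NP N\PP
CKY chart[0,7] = {PP}; S ∉ chart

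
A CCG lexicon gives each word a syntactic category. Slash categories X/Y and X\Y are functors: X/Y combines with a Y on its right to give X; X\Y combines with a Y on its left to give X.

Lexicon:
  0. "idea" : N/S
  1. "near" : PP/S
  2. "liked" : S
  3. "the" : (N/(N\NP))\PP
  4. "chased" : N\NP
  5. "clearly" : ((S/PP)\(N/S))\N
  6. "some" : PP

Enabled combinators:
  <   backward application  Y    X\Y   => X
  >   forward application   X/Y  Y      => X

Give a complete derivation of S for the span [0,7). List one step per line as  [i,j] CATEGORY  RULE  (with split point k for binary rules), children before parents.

[0,1] N/S  lex  "idea"
[1,2] PP/S  lex  "near"
[2,3] S  lex  "liked"
[1,3] PP  >  k=2
[3,4] (N/(N\NP))\PP  lex  "the"
[1,4] N/(N\NP)  <  k=3
[4,5] N\NP  lex  "chased"
[1,5] N  >  k=4
[5,6] ((S/PP)\(N/S))\N  lex  "clearly"
[1,6] (S/PP)\(N/S)  <  k=5
[0,6] S/PP  <  k=1
[6,7] PP  lex  "some"
[0,7] S  >  k=6

[0,7] S   >
  [0,6] S/PP   <
    [0,1] "idea" : N/S
    [1,6] (S/PP)\(N/S)   <
      [1,5] N   >
        [1,4] N/(N\NP)   <
          [1,3] PP   >
            [1,2] "near" : PP/S
            [2,3] "liked" : S
          [3,4] "the" : (N/(N\NP))\PP
        [4,5] "chased" : N\NP
      [5,6] "clearly" : ((S/PP)\(N/S))\N
  [6,7] "some" : PP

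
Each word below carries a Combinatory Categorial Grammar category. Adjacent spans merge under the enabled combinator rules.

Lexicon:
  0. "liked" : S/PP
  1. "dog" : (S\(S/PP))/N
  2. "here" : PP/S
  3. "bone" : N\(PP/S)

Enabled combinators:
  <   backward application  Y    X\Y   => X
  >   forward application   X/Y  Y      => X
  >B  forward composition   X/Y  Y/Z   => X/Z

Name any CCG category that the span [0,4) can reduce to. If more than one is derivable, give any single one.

S

[0,4] S   <
  [0,1] "liked" : S/PP
  [1,4] S\(S/PP)   >
    [1,2] "dog" : (S\(S/PP))/N
    [2,4] N   <
      [2,3] "here" : PP/S
      [3,4] "bone" : N\(PP/S)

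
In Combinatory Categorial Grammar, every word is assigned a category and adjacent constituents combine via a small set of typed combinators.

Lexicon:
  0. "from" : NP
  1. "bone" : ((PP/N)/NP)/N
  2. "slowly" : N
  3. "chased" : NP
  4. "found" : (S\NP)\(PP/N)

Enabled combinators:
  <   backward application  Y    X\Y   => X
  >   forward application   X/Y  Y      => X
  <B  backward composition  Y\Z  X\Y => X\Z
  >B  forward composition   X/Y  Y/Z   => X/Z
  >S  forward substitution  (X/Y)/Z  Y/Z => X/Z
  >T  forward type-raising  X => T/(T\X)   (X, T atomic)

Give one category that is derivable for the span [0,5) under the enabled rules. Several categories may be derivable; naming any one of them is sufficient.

[0,5] S   <
  [0,1] "from" : NP
  [1,5] S\NP   <
    [1,4] PP/N   >
      [1,3] (PP/N)/NP   >
        [1,2] "bone" : ((PP/N)/NP)/N
        [2,3] "slowly" : N
      [3,4] "chased" : NP
    [4,5] "found" : (S\NP)\(PP/N)

S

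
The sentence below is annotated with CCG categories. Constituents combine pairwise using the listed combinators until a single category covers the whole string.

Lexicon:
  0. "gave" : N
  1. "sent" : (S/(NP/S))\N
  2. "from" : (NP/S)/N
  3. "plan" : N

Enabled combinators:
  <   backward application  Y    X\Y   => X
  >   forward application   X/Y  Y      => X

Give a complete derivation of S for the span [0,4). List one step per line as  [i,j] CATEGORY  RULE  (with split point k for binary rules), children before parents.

[0,4] S   >
  [0,2] S/(NP/S)   <
    [0,1] "gave" : N
    [1,2] "sent" : (S/(NP/S))\N
  [2,4] NP/S   >
    [2,3] "from" : (NP/S)/N
    [3,4] "plan" : N

[0,1] N  lex  "gave"
[1,2] (S/(NP/S))\N  lex  "sent"
[0,2] S/(NP/S)  <  k=1
[2,3] (NP/S)/N  lex  "from"
[3,4] N  lex  "plan"
[2,4] NP/S  >  k=3
[0,4] S  >  k=2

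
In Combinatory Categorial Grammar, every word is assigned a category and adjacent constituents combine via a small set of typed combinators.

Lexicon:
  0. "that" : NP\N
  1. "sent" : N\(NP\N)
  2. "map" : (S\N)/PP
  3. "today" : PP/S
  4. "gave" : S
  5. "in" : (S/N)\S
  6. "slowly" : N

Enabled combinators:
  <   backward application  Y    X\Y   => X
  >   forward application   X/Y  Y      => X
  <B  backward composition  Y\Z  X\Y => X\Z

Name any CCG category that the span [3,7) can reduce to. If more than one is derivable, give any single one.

[0,7] S   <
  [0,2] N   <
    [0,1] "that" : NP\N
    [1,2] "sent" : N\(NP\N)
  [2,7] S\N   >
    [2,3] "map" : (S\N)/PP
    [3,7] PP   >
      [3,4] "today" : PP/S
      [4,7] S   >
        [4,6] S/N   <
          [4,5] "gave" : S
          [5,6] "in" : (S/N)\S
        [6,7] "slowly" : N

PP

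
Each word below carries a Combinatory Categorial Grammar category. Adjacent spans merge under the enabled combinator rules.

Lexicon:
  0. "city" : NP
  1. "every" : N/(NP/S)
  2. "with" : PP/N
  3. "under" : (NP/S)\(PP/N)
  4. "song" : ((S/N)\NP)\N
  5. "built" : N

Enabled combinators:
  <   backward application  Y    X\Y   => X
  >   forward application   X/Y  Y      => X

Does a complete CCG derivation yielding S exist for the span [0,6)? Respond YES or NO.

YES

[0,6] S   >
  [0,5] S/N   <
    [0,1] "city" : NP
    [1,5] (S/N)\NP   <
      [1,4] N   >
        [1,2] "every" : N/(NP/S)
        [2,4] NP/S   <
          [2,3] "with" : PP/N
          [3,4] "under" : (NP/S)\(PP/N)
      [4,5] "song" : ((S/N)\NP)\N
  [5,6] "built" : N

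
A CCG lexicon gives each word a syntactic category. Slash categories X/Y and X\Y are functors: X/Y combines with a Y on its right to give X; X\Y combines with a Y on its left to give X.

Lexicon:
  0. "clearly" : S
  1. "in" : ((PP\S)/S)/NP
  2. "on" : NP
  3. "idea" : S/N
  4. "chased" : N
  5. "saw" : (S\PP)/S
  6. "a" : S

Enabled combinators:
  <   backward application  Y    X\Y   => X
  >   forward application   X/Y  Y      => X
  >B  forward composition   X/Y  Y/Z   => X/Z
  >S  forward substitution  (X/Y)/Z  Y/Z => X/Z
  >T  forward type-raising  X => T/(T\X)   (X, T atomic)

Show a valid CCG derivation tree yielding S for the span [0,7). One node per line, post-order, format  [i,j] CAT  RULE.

[0,7] S   <
  [0,5] PP   >
    [0,1] PP/(PP\S)   >T
      [0,1] "clearly" : S
    [1,5] PP\S   >
      [1,3] (PP\S)/S   >
        [1,2] "in" : ((PP\S)/S)/NP
        [2,3] "on" : NP
      [3,5] S   >
        [3,4] "idea" : S/N
        [4,5] "chased" : N
  [5,7] S\PP   >
    [5,6] "saw" : (S\PP)/S
    [6,7] "a" : S

[0,1] S  lex  "clearly"
[0,1] PP/(PP\S)  >T
[1,2] ((PP\S)/S)/NP  lex  "in"
[2,3] NP  lex  "on"
[1,3] (PP\S)/S  >  k=2
[3,4] S/N  lex  "idea"
[4,5] N  lex  "chased"
[3,5] S  >  k=4
[1,5] PP\S  >  k=3
[0,5] PP  >  k=1
[5,6] (S\PP)/S  lex  "saw"
[6,7] S  lex  "a"
[5,7] S\PP  >  k=6
[0,7] S  <  k=5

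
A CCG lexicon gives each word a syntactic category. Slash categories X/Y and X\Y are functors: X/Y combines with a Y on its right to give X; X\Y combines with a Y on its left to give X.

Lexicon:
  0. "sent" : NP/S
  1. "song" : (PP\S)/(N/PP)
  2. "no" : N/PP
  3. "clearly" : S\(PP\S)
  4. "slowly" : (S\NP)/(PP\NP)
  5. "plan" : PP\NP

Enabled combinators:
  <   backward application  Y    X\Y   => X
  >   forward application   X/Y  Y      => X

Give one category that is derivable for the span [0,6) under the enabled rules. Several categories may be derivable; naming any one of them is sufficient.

S

[0,6] S   <
  [0,4] NP   >
    [0,1] "sent" : NP/S
    [1,4] S   <
      [1,3] PP\S   >
        [1,2] "song" : (PP\S)/(N/PP)
        [2,3] "no" : N/PP
      [3,4] "clearly" : S\(PP\S)
  [4,6] S\NP   >
    [4,5] "slowly" : (S\NP)/(PP\NP)
    [5,6] "plan" : PP\NP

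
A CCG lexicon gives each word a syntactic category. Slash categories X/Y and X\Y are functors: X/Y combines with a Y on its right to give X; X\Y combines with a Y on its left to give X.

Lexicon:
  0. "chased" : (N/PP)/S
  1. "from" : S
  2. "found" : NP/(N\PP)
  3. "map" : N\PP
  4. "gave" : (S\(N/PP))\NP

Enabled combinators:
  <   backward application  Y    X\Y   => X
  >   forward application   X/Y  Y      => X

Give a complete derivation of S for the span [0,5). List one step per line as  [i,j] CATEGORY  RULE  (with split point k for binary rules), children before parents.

[0,1] (N/PP)/S  lex  "chased"
[1,2] S  lex  "from"
[0,2] N/PP  >  k=1
[2,3] NP/(N\PP)  lex  "found"
[3,4] N\PP  lex  "map"
[2,4] NP  >  k=3
[4,5] (S\(N/PP))\NP  lex  "gave"
[2,5] S\(N/PP)  <  k=4
[0,5] S  <  k=2

[0,5] S   <
  [0,2] N/PP   >
    [0,1] "chased" : (N/PP)/S
    [1,2] "from" : S
  [2,5] S\(N/PP)   <
    [2,4] NP   >
      [2,3] "found" : NP/(N\PP)
      [3,4] "map" : N\PP
    [4,5] "gave" : (S\(N/PP))\NP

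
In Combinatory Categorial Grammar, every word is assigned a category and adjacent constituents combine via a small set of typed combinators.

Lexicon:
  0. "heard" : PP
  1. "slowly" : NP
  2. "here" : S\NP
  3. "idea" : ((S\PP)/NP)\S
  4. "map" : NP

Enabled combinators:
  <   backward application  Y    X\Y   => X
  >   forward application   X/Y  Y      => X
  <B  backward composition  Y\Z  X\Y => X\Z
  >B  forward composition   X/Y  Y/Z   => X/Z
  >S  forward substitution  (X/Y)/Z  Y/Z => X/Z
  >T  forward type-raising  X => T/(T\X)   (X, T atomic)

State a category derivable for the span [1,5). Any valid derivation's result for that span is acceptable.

[0,5] S   >
  [0,1] S/(S\PP)   >T
    [0,1] "heard" : PP
  [1,5] S\PP   >
    [1,4] (S\PP)/NP   <
      [1,3] S   <
        [1,2] "slowly" : NP
        [2,3] "here" : S\NP
      [3,4] "idea" : ((S\PP)/NP)\S
    [4,5] "map" : NP

S\PP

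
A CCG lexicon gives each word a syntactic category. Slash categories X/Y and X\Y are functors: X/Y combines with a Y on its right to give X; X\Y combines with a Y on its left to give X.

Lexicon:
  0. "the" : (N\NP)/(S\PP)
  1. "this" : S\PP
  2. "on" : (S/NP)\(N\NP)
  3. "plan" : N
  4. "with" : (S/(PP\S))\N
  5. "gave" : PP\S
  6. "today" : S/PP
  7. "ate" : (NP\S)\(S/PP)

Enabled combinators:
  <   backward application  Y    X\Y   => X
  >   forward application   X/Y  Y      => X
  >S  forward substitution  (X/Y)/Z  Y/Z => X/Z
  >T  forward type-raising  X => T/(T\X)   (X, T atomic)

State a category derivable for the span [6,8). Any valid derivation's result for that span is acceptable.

[0,8] S   >
  [0,3] S/NP   <
    [0,2] N\NP   >
      [0,1] "the" : (N\NP)/(S\PP)
      [1,2] "this" : S\PP
    [2,3] "on" : (S/NP)\(N\NP)
  [3,8] NP   <
    [3,6] S   >
      [3,5] S/(PP\S)   <
        [3,4] "plan" : N
        [4,5] "with" : (S/(PP\S))\N
      [5,6] "gave" : PP\S
    [6,8] NP\S   <
      [6,7] "today" : S/PP
      [7,8] "ate" : (NP\S)\(S/PP)

NP\S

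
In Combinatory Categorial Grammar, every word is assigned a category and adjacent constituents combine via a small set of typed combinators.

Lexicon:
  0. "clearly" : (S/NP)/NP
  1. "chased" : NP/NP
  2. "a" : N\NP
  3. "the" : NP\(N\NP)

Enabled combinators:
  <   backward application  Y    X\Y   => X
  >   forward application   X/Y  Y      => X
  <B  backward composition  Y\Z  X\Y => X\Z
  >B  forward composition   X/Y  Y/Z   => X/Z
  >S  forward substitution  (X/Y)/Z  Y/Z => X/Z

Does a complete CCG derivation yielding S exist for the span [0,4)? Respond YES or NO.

YES

[0,4] S   >
  [0,2] S/NP   >S
    [0,1] "clearly" : (S/NP)/NP
    [1,2] "chased" : NP/NP
  [2,4] NP   <
    [2,3] "a" : N\NP
    [3,4] "the" : NP\(N\NP)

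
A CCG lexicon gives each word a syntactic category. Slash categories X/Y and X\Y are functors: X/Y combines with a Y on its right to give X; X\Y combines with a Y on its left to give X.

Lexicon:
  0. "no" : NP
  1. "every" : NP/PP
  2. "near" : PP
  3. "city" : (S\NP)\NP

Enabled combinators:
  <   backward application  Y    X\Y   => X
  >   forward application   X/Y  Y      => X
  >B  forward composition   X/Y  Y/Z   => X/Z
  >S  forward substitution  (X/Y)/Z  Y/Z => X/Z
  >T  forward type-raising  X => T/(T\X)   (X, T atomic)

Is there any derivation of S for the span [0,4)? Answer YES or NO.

[0,4] S   >
  [0,1] S/(S\NP)   >T
    [0,1] "no" : NP
  [1,4] S\NP   <
    [1,3] NP   >
      [1,2] "every" : NP/PP
      [2,3] "near" : PP
    [3,4] "city" : (S\NP)\NP

YES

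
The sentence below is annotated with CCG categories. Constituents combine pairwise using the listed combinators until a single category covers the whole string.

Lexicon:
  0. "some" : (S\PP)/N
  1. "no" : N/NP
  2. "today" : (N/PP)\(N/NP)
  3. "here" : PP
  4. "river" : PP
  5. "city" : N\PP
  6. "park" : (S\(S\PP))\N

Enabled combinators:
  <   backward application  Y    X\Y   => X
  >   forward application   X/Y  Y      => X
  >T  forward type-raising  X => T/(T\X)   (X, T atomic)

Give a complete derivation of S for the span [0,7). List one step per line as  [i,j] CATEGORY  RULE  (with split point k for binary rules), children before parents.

[0,1] (S\PP)/N  lex  "some"
[1,2] N/NP  lex  "no"
[2,3] (N/PP)\(N/NP)  lex  "today"
[1,3] N/PP  <  k=2
[3,4] PP  lex  "here"
[1,4] N  >  k=3
[0,4] S\PP  >  k=1
[4,5] PP  lex  "river"
[4,5] N/(N\PP)  >T
[5,6] N\PP  lex  "city"
[4,6] N  >  k=5
[6,7] (S\(S\PP))\N  lex  "park"
[4,7] S\(S\PP)  <  k=6
[0,7] S  <  k=4

[0,7] S   <
  [0,4] S\PP   >
    [0,1] "some" : (S\PP)/N
    [1,4] N   >
      [1,3] N/PP   <
        [1,2] "no" : N/NP
        [2,3] "today" : (N/PP)\(N/NP)
      [3,4] "here" : PP
  [4,7] S\(S\PP)   <
    [4,6] N   >
      [4,5] N/(N\PP)   >T
        [4,5] "river" : PP
      [5,6] "city" : N\PP
    [6,7] "park" : (S\(S\PP))\N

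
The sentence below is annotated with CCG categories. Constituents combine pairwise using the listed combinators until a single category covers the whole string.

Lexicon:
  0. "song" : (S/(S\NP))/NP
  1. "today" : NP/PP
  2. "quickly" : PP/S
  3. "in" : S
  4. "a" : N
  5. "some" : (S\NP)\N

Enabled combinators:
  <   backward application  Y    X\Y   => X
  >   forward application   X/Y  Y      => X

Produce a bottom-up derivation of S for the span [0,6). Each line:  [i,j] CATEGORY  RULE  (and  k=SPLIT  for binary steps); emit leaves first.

[0,6] S   >
  [0,4] S/(S\NP)   >
    [0,1] "song" : (S/(S\NP))/NP
    [1,4] NP   >
      [1,2] "today" : NP/PP
      [2,4] PP   >
        [2,3] "quickly" : PP/S
        [3,4] "in" : S
  [4,6] S\NP   <
    [4,5] "a" : N
    [5,6] "some" : (S\NP)\N

[0,1] (S/(S\NP))/NP  lex  "song"
[1,2] NP/PP  lex  "today"
[2,3] PP/S  lex  "quickly"
[3,4] S  lex  "in"
[2,4] PP  >  k=3
[1,4] NP  >  k=2
[0,4] S/(S\NP)  >  k=1
[4,5] N  lex  "a"
[5,6] (S\NP)\N  lex  "some"
[4,6] S\NP  <  k=5
[0,6] S  >  k=4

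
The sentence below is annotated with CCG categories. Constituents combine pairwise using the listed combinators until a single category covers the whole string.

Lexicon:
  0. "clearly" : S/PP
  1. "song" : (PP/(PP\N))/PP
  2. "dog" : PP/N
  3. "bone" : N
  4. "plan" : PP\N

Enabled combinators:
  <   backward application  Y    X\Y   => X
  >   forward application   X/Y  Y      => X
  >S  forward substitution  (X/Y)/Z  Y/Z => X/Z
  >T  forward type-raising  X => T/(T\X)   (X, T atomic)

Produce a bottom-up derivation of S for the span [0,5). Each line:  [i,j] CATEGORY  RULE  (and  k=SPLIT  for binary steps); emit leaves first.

[0,1] S/PP  lex  "clearly"
[1,2] (PP/(PP\N))/PP  lex  "song"
[2,3] PP/N  lex  "dog"
[3,4] N  lex  "bone"
[2,4] PP  >  k=3
[1,4] PP/(PP\N)  >  k=2
[4,5] PP\N  lex  "plan"
[1,5] PP  >  k=4
[0,5] S  >  k=1

[0,5] S   >
  [0,1] "clearly" : S/PP
  [1,5] PP   >
    [1,4] PP/(PP\N)   >
      [1,2] "song" : (PP/(PP\N))/PP
      [2,4] PP   >
        [2,3] "dog" : PP/N
        [3,4] "bone" : N
    [4,5] "plan" : PP\N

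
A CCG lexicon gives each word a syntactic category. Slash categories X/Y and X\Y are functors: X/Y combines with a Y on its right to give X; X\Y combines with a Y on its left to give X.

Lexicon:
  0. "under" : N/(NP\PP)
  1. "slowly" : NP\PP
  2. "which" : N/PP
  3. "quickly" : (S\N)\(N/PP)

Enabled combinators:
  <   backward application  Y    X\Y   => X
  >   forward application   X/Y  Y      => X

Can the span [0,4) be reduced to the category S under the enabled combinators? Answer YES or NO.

YES

[0,4] S   <
  [0,2] N   >
    [0,1] "under" : N/(NP\PP)
    [1,2] "slowly" : NP\PP
  [2,4] S\N   <
    [2,3] "which" : N/PP
    [3,4] "quickly" : (S\N)\(N/PP)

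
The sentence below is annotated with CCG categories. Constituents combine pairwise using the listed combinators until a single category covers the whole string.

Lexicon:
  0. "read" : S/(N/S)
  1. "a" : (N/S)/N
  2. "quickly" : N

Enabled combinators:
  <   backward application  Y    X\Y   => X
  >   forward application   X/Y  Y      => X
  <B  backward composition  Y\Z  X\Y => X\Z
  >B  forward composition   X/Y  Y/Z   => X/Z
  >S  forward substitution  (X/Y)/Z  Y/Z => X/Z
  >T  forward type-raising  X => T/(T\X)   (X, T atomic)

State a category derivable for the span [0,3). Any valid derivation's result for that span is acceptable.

[0,3] S   >
  [0,2] S/N   >B
    [0,1] "read" : S/(N/S)
    [1,2] "a" : (N/S)/N
  [2,3] "quickly" : N

S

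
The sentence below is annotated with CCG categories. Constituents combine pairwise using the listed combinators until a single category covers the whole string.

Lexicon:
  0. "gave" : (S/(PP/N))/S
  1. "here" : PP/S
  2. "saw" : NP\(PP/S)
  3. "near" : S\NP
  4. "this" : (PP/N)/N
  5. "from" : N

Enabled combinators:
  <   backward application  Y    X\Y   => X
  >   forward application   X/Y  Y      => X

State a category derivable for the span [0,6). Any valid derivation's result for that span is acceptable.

S

[0,6] S   >
  [0,4] S/(PP/N)   >
    [0,1] "gave" : (S/(PP/N))/S
    [1,4] S   <
      [1,3] NP   <
        [1,2] "here" : PP/S
        [2,3] "saw" : NP\(PP/S)
      [3,4] "near" : S\NP
  [4,6] PP/N   >
    [4,5] "this" : (PP/N)/N
    [5,6] "from" : N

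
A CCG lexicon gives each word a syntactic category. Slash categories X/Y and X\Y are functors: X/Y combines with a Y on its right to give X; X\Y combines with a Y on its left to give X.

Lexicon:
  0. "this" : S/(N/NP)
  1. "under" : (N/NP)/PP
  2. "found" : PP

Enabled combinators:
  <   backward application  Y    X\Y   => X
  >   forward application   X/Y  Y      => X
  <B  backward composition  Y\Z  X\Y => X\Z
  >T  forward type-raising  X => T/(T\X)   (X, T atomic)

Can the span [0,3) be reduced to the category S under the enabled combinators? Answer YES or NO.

[0,3] S   >
  [0,1] "this" : S/(N/NP)
  [1,3] N/NP   >
    [1,2] "under" : (N/NP)/PP
    [2,3] "found" : PP

YES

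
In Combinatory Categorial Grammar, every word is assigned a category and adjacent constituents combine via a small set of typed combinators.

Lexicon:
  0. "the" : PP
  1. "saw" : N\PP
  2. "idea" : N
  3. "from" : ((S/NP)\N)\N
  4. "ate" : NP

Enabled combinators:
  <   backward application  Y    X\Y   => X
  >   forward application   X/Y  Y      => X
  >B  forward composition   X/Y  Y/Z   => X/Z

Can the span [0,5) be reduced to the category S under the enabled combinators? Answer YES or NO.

[0,5] S   >
  [0,4] S/NP   <
    [0,2] N   <
      [0,1] "the" : PP
      [1,2] "saw" : N\PP
    [2,4] (S/NP)\N   <
      [2,3] "idea" : N
      [3,4] "from" : ((S/NP)\N)\N
  [4,5] "ate" : NP

YES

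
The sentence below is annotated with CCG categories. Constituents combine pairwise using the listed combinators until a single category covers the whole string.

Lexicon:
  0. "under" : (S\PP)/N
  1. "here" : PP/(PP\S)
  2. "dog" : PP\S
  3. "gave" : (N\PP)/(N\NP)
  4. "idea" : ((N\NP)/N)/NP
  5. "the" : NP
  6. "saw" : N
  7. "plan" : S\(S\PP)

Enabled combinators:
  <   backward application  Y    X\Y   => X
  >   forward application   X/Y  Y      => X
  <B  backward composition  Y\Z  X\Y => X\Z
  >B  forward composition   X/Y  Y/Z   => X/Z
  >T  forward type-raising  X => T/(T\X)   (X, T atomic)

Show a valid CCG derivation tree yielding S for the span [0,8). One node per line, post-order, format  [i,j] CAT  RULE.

[0,1] (S\PP)/N  lex  "under"
[1,2] PP/(PP\S)  lex  "here"
[2,3] PP\S  lex  "dog"
[1,3] PP  >  k=2
[3,4] (N\PP)/(N\NP)  lex  "gave"
[4,5] ((N\NP)/N)/NP  lex  "idea"
[5,6] NP  lex  "the"
[4,6] (N\NP)/N  >  k=5
[6,7] N  lex  "saw"
[4,7] N\NP  >  k=6
[3,7] N\PP  >  k=4
[1,7] N  <  k=3
[0,7] S\PP  >  k=1
[7,8] S\(S\PP)  lex  "plan"
[0,8] S  <  k=7

[0,8] S   <
  [0,7] S\PP   >
    [0,1] "under" : (S\PP)/N
    [1,7] N   <
      [1,3] PP   >
        [1,2] "here" : PP/(PP\S)
        [2,3] "dog" : PP\S
      [3,7] N\PP   >
        [3,4] "gave" : (N\PP)/(N\NP)
        [4,7] N\NP   >
          [4,6] (N\NP)/N   >
            [4,5] "idea" : ((N\NP)/N)/NP
            [5,6] "the" : NP
          [6,7] "saw" : N
  [7,8] "plan" : S\(S\PP)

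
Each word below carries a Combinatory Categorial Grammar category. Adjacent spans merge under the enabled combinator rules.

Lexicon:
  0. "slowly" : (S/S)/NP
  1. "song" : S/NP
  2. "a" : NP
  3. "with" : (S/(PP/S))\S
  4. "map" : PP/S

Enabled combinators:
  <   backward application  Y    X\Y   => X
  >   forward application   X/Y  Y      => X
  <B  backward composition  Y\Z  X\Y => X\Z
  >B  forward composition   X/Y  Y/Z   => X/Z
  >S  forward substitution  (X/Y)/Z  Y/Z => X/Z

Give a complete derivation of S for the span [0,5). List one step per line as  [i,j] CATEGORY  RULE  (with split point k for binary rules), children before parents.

[0,1] (S/S)/NP  lex  "slowly"
[1,2] S/NP  lex  "song"
[0,2] S/NP  >S  k=1
[2,3] NP  lex  "a"
[0,3] S  >  k=2
[3,4] (S/(PP/S))\S  lex  "with"
[0,4] S/(PP/S)  <  k=3
[4,5] PP/S  lex  "map"
[0,5] S  >  k=4

[0,5] S   >
  [0,4] S/(PP/S)   <
    [0,3] S   >
      [0,2] S/NP   >S
        [0,1] "slowly" : (S/S)/NP
        [1,2] "song" : S/NP
      [2,3] "a" : NP
    [3,4] "with" : (S/(PP/S))\S
  [4,5] "map" : PP/S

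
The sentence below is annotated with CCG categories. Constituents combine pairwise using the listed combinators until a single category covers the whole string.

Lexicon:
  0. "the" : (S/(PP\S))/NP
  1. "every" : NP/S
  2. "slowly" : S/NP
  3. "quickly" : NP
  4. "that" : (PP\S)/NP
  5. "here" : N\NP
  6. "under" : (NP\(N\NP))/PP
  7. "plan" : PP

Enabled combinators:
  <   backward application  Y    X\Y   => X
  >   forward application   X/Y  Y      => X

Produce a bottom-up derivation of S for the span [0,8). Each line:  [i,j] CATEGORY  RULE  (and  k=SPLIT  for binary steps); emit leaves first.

[0,1] (S/(PP\S))/NP  lex  "the"
[1,2] NP/S  lex  "every"
[2,3] S/NP  lex  "slowly"
[3,4] NP  lex  "quickly"
[2,4] S  >  k=3
[1,4] NP  >  k=2
[0,4] S/(PP\S)  >  k=1
[4,5] (PP\S)/NP  lex  "that"
[5,6] N\NP  lex  "here"
[6,7] (NP\(N\NP))/PP  lex  "under"
[7,8] PP  lex  "plan"
[6,8] NP\(N\NP)  >  k=7
[5,8] NP  <  k=6
[4,8] PP\S  >  k=5
[0,8] S  >  k=4

[0,8] S   >
  [0,4] S/(PP\S)   >
    [0,1] "the" : (S/(PP\S))/NP
    [1,4] NP   >
      [1,2] "every" : NP/S
      [2,4] S   >
        [2,3] "slowly" : S/NP
        [3,4] "quickly" : NP
  [4,8] PP\S   >
    [4,5] "that" : (PP\S)/NP
    [5,8] NP   <
      [5,6] "here" : N\NP
      [6,8] NP\(N\NP)   >
        [6,7] "under" : (NP\(N\NP))/PP
        [7,8] "plan" : PP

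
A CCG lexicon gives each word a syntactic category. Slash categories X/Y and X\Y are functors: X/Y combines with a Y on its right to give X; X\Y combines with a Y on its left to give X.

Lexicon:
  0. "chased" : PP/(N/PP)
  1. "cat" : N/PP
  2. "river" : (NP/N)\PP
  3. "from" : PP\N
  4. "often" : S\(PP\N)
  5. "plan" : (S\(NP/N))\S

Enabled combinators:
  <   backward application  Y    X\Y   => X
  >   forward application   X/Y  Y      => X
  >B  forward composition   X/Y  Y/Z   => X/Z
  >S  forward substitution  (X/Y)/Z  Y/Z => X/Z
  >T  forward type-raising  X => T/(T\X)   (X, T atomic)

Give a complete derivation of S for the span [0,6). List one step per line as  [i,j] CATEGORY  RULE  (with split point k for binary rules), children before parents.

[0,1] PP/(N/PP)  lex  "chased"
[1,2] N/PP  lex  "cat"
[0,2] PP  >  k=1
[2,3] (NP/N)\PP  lex  "river"
[0,3] NP/N  <  k=2
[3,4] PP\N  lex  "from"
[4,5] S\(PP\N)  lex  "often"
[3,5] S  <  k=4
[5,6] (S\(NP/N))\S  lex  "plan"
[3,6] S\(NP/N)  <  k=5
[0,6] S  <  k=3

[0,6] S   <
  [0,3] NP/N   <
    [0,2] PP   >
      [0,1] "chased" : PP/(N/PP)
      [1,2] "cat" : N/PP
    [2,3] "river" : (NP/N)\PP
  [3,6] S\(NP/N)   <
    [3,5] S   <
      [3,4] "from" : PP\N
      [4,5] "often" : S\(PP\N)
    [5,6] "plan" : (S\(NP/N))\S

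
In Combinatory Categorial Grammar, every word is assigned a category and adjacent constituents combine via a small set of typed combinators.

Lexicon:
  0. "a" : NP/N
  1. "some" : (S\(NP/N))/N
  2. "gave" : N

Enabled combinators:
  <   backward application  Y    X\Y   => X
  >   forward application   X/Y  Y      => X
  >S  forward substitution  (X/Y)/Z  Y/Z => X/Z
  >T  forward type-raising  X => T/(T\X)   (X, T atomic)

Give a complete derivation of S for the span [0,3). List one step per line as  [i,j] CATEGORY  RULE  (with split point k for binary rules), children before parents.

[0,3] S   <
  [0,1] "a" : NP/N
  [1,3] S\(NP/N)   >
    [1,2] "some" : (S\(NP/N))/N
    [2,3] "gave" : N

[0,1] NP/N  lex  "a"
[1,2] (S\(NP/N))/N  lex  "some"
[2,3] N  lex  "gave"
[1,3] S\(NP/N)  >  k=2
[0,3] S  <  k=1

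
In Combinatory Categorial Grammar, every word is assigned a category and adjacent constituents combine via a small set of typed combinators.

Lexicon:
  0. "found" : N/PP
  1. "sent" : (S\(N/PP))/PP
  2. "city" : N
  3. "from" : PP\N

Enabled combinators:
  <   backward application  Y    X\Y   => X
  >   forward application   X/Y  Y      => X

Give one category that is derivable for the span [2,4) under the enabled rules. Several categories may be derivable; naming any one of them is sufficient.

PP

[0,4] S   <
  [0,1] "found" : N/PP
  [1,4] S\(N/PP)   >
    [1,2] "sent" : (S\(N/PP))/PP
    [2,4] PP   <
      [2,3] "city" : N
      [3,4] "from" : PP\N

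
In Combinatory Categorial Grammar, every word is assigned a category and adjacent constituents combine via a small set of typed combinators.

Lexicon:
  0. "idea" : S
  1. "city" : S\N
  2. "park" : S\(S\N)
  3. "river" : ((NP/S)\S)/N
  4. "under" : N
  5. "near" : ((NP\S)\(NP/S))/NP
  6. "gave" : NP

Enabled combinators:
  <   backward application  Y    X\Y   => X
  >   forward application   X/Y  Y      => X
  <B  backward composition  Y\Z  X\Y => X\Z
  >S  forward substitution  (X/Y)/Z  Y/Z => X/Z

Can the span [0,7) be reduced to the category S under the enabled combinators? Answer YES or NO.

NO

S S\N S\(S\N) ((NP/S)\S)/N N ((NP\S)\(NP/S))/NP NP
CKY chart[0,7] = {NP}; S ∉ chart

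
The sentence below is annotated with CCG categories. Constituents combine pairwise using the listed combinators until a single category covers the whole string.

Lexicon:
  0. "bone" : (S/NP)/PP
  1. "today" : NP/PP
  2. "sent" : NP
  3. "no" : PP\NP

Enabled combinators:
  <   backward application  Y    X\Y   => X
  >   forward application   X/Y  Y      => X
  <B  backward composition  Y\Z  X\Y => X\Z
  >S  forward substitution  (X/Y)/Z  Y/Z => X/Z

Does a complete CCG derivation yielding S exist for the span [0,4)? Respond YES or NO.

[0,4] S   >
  [0,2] S/PP   >S
    [0,1] "bone" : (S/NP)/PP
    [1,2] "today" : NP/PP
  [2,4] PP   <
    [2,3] "sent" : NP
    [3,4] "no" : PP\NP

YES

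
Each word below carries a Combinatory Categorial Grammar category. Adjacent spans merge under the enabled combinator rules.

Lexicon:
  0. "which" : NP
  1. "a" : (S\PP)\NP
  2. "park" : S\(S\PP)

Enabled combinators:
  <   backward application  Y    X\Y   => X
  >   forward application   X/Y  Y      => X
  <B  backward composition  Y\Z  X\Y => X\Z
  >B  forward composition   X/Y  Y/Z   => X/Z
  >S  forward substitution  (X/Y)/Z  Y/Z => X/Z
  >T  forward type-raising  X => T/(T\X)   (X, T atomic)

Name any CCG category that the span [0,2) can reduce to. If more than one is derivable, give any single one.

[0,3] S   <
  [0,2] S\PP   <
    [0,1] "which" : NP
    [1,2] "a" : (S\PP)\NP
  [2,3] "park" : S\(S\PP)

S\PP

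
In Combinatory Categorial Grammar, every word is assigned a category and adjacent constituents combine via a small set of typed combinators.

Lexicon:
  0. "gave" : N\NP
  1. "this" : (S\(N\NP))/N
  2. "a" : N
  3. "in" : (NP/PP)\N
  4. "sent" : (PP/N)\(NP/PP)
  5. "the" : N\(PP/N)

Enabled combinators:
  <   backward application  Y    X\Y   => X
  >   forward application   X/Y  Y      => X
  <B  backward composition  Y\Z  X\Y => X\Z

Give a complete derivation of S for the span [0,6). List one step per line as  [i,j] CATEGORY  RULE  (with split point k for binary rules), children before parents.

[0,1] N\NP  lex  "gave"
[1,2] (S\(N\NP))/N  lex  "this"
[2,3] N  lex  "a"
[3,4] (NP/PP)\N  lex  "in"
[2,4] NP/PP  <  k=3
[4,5] (PP/N)\(NP/PP)  lex  "sent"
[2,5] PP/N  <  k=4
[5,6] N\(PP/N)  lex  "the"
[2,6] N  <  k=5
[1,6] S\(N\NP)  >  k=2
[0,6] S  <  k=1

[0,6] S   <
  [0,1] "gave" : N\NP
  [1,6] S\(N\NP)   >
    [1,2] "this" : (S\(N\NP))/N
    [2,6] N   <
      [2,5] PP/N   <
        [2,4] NP/PP   <
          [2,3] "a" : N
          [3,4] "in" : (NP/PP)\N
        [4,5] "sent" : (PP/N)\(NP/PP)
      [5,6] "the" : N\(PP/N)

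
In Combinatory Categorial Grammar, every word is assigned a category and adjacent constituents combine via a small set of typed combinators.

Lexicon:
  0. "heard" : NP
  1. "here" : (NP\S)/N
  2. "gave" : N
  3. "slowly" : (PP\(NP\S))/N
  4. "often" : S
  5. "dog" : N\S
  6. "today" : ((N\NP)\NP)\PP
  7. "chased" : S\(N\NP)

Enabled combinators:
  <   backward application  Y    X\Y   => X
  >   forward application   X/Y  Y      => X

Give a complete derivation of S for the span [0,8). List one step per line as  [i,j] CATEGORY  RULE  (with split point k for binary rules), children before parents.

[0,1] NP  lex  "heard"
[1,2] (NP\S)/N  lex  "here"
[2,3] N  lex  "gave"
[1,3] NP\S  >  k=2
[3,4] (PP\(NP\S))/N  lex  "slowly"
[4,5] S  lex  "often"
[5,6] N\S  lex  "dog"
[4,6] N  <  k=5
[3,6] PP\(NP\S)  >  k=4
[1,6] PP  <  k=3
[6,7] ((N\NP)\NP)\PP  lex  "today"
[1,7] (N\NP)\NP  <  k=6
[0,7] N\NP  <  k=1
[7,8] S\(N\NP)  lex  "chased"
[0,8] S  <  k=7

[0,8] S   <
  [0,7] N\NP   <
    [0,1] "heard" : NP
    [1,7] (N\NP)\NP   <
      [1,6] PP   <
        [1,3] NP\S   >
          [1,2] "here" : (NP\S)/N
          [2,3] "gave" : N
        [3,6] PP\(NP\S)   >
          [3,4] "slowly" : (PP\(NP\S))/N
          [4,6] N   <
            [4,5] "often" : S
            [5,6] "dog" : N\S
      [6,7] "today" : ((N\NP)\NP)\PP
  [7,8] "chased" : S\(N\NP)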